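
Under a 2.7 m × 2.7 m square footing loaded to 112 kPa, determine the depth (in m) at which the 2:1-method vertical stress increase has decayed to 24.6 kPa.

z ≈ 3.06 m

2:1 spreading — at depth z the loaded area has grown by z in each plan dimension:
qB²/(B+z)² = Δσ_z ⇒ z = B(√(q/Δσ_z) − 1) = 2.7×(√(112/24.6) − 1) = 3.061 m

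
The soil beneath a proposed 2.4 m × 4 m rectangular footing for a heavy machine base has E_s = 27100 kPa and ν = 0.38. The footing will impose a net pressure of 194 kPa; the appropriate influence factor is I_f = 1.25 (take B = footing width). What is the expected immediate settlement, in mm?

S_e ≈ 18.4 mm

Immediate (elastic) settlement: S_e = q·B·(1−ν²)/E_s · I_f.
S_e = 194 × 2.4 × (1 − 0.38²) / 27100 × 1.25
    = 194 × 2.4 × 0.8556 / 27100 × 1.25
    = 0.01837 m = 18.37 mm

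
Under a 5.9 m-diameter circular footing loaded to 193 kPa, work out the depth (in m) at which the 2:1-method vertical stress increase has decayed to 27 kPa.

z ≈ 9.87 m

2:1 spreading — at depth z the loaded area has grown by z in each plan dimension:
qD²/(D+z)² = Δσ_z ⇒ z = D(√(q/Δσ_z) − 1) = 5.9×(√(193/27) − 1) = 9.874 m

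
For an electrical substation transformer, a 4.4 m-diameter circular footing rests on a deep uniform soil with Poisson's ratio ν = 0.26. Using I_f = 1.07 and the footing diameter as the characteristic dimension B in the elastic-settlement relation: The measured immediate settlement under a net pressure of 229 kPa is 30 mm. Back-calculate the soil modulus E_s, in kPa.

S_e = q·B·(1−ν²)/E_s · I_f  ⇒  E_s = q·B·(1−ν²)·I_f / S_e.
E_s = 229 × 4.4 × 0.9324 × 1.07 / 0.03 = 33510 kPa

E_s ≈ 33500 kPa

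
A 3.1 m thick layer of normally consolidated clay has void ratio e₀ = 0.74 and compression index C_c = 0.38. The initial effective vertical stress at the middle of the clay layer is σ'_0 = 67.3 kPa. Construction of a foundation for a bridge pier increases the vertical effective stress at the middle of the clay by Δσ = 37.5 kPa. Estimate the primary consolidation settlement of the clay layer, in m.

S_c ≈ 0.13 m

Final effective stress: σ'_f = σ'_0 + Δσ = 67.3 + 37.5 = 104.8 kPa.
Normally consolidated clay, so the full stress increment lies on the virgin compression line:
S_c = C_c·H/(1+e₀)·log₁₀(σ'_f/σ'_0) = 0.38×3.1/(1+0.74)×log₁₀(104.8/67.3)
    = 0.67701 × 0.19235 = 0.1302 m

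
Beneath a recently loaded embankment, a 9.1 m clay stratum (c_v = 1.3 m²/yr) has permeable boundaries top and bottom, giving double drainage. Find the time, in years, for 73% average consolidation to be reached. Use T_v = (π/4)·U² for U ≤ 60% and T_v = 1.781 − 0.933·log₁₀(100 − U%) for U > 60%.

t ≈ 7.1 years

Drainage path length: H_d = H/2 = 4.55 m (double drainage).
U > 60%: T_v = 1.781 − 0.933·log₁₀(100 − 73) = 0.44554.
t = T_v·H_d²/c_v = 0.44554×4.55²/1.3 = 7.095 years.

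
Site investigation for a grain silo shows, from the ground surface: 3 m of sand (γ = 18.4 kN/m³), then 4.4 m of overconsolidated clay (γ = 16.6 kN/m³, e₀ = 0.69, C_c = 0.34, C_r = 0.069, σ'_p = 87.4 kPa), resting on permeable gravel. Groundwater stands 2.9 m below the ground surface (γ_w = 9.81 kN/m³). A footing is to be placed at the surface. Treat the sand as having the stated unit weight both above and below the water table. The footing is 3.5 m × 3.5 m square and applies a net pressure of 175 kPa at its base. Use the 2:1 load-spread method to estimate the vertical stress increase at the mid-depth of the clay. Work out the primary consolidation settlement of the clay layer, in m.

S_c ≈ 0.0602 m

Mid-depth of clay below the ground surface: z = 3 + 4.4/2 = 5.2 m.
Total vertical stress at mid-clay: σ_v = 18.4×3 + 16.6×2.2 = 91.72 kPa.
Pore pressure: u = 9.81×(5.2 − 2.9) = 22.563 kPa.
Initial effective stress: σ'_0 = σ_v − u = 91.72 − 22.563 = 69.157 kPa.
Stress increase at mid-clay by the 2:1 spreading method:
Δσ = qBL/((B+z)(L+z)) = 175×3.5×3.5/((3.5+5.2)(3.5+5.2)) = 28.323 kPa
Final effective stress: σ'_f = 69.157 + 28.323 = 97.48 kPa.
σ'_f = 97.48 > σ'_p = 87.4 kPa, so the stress path crosses the preconsolidation pressure — recompression up to σ'_p, then virgin compression beyond:
S_c = H/(1+e₀)·[C_r·log₁₀(σ'_p/σ'_0) + C_c·log₁₀(σ'_f/σ'_p)]
    = 4.4/1.69 × [0.069×log₁₀(87.4/69.157) + 0.34×log₁₀(97.48/87.4)]
    = 2.6036 × [0.0070156 + 0.016117] = 0.06023 m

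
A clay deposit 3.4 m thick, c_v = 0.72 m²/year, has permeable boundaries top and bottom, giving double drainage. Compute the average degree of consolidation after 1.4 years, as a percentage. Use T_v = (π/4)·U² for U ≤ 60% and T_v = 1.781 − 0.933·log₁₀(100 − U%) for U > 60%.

U ≈ 65.7 %

Drainage path length: H_d = H/2 = 1.7 m (double drainage).
T_v = c_v·t/H_d² = 0.72×1.4/1.7² = 0.34879.
T_v = 0.34879 corresponds to the U > 60% branch:
U = 1 − 10^((1.781 − T_v)/0.933)/100 = 0.6572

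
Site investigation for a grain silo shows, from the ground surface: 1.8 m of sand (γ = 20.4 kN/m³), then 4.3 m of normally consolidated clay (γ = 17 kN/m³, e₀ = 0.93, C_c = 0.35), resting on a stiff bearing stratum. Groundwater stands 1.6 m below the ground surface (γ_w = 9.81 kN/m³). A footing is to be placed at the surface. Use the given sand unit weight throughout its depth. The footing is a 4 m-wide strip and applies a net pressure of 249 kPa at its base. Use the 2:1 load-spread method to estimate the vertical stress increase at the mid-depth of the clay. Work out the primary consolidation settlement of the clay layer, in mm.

Mid-depth of clay below the ground surface: z = 1.8 + 4.3/2 = 3.95 m.
Total vertical stress at mid-clay: σ_v = 20.4×1.8 + 17×2.15 = 73.27 kPa.
Pore pressure: u = 9.81×(3.95 − 1.6) = 23.054 kPa.
Initial effective stress: σ'_0 = σ_v − u = 73.27 − 23.054 = 50.216 kPa.
Stress increase at mid-clay by the 2:1 spreading method:
Δσ = qB/(B+z) = 249×4/(4+3.95) = 125.28 kPa
Final effective stress: σ'_f = σ'_0 + Δσ = 50.216 + 125.28 = 175.5 kPa.
Normally consolidated clay, so the full stress increment lies on the virgin compression line:
S_c = C_c·H/(1+e₀)·log₁₀(σ'_f/σ'_0) = 0.35×4.3/(1+0.93)×log₁₀(175.5/50.216)
    = 0.77979 × 0.54344 = 0.4238 m

S_c ≈ 424 mm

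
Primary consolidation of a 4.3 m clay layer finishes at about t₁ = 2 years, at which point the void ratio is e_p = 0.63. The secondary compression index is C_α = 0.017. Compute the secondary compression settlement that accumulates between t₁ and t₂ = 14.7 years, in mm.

Secondary compression: S_s = C_α·H/(1+e_p)·log₁₀(t₂/t₁)
S_s = 0.017×4.3/(1+0.63)×log₁₀(14.7/2)
    = 0.04485 × 0.8663 = 0.03885 m

S_s ≈ 38.9 mm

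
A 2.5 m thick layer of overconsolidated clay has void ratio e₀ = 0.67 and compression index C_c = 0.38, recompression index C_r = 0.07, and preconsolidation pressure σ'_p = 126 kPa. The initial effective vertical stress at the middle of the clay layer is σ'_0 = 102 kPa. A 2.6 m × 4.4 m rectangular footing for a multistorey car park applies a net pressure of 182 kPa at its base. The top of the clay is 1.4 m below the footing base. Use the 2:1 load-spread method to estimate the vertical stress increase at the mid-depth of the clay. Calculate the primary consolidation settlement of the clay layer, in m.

Mid-depth of clay below the footing base: z = 1.4 + 2.5/2 = 2.65 m.
Stress increase at mid-clay by the 2:1 spreading method:
Δσ = qBL/((B+z)(L+z)) = 182×2.6×4.4/((2.6+2.65)(4.4+2.65)) = 56.253 kPa
Final effective stress: σ'_f = 102 + 56.253 = 158.25 kPa.
σ'_f = 158.25 > σ'_p = 126 kPa, so the stress path crosses the preconsolidation pressure — recompression up to σ'_p, then virgin compression beyond:
S_c = H/(1+e₀)·[C_r·log₁₀(σ'_p/σ'_0) + C_c·log₁₀(σ'_f/σ'_p)]
    = 2.5/1.67 × [0.07×log₁₀(126/102) + 0.38×log₁₀(158.25/126)]
    = 1.497 × [0.0064239 + 0.03761] = 0.06592 m

S_c ≈ 0.0659 m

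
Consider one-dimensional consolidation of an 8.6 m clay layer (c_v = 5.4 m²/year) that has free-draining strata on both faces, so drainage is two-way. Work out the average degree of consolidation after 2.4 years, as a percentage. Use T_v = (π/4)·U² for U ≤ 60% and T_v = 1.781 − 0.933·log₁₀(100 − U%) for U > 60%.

Drainage path length: H_d = H/2 = 4.3 m (double drainage).
T_v = c_v·t/H_d² = 5.4×2.4/4.3² = 0.70092.
T_v = 0.70092 corresponds to the U > 60% branch:
U = 1 − 10^((1.781 − T_v)/0.933)/100 = 0.8562

U ≈ 85.6 %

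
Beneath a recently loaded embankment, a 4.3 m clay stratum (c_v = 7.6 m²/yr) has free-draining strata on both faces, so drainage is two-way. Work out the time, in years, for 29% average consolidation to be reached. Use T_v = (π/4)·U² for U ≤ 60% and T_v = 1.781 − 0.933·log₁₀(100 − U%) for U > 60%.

Drainage path length: H_d = H/2 = 2.15 m (double drainage).
U ≤ 60%: T_v = (π/4)·U² = (π/4)×0.29² = 0.066052.
t = T_v·H_d²/c_v = 0.066052×2.15²/7.6 = 0.04017 years.

t ≈ 0.0402 years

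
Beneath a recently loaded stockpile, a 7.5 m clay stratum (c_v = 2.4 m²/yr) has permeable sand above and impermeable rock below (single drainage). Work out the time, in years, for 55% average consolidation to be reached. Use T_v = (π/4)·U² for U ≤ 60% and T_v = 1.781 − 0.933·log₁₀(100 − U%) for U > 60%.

Drainage path length: H_d = H = 7.5 m (single drainage).
U ≤ 60%: T_v = (π/4)·U² = (π/4)×0.55² = 0.23758.
t = T_v·H_d²/c_v = 0.23758×7.5²/2.4 = 5.568 years.

t ≈ 5.57 years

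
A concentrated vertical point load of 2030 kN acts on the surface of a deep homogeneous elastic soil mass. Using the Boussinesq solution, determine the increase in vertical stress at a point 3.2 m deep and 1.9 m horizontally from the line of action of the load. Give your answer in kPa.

Δσ_z ≈ 44.5 kPa

Boussinesq vertical stress below a point load on an elastic half-space:
Δσ_z = 3P/(2πz²) · [1 + (r/z)²]^(−5/2)
r/z = 1.9/3.2 = 0.59375; [1+(r/z)²]^(−5/2) = 0.47003.
Δσ_z = 3×2030/(2π×3.2²) × 0.47003 = 94.654 × 0.47003 = 44.49 kPa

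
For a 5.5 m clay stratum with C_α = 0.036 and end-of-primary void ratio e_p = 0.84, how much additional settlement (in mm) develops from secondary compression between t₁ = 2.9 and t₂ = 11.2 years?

S_s ≈ 63.1 mm

Secondary compression: S_s = C_α·H/(1+e_p)·log₁₀(t₂/t₁)
S_s = 0.036×5.5/(1+0.84)×log₁₀(11.2/2.9)
    = 0.1076 × 0.5868 = 0.06315 m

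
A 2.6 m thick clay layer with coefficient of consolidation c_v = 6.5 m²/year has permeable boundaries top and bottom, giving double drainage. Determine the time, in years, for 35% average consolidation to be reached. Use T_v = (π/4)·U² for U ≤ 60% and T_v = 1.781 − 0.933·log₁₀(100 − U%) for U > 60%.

t ≈ 0.025 years

Drainage path length: H_d = H/2 = 1.3 m (double drainage).
U ≤ 60%: T_v = (π/4)·U² = (π/4)×0.35² = 0.096211.
t = T_v·H_d²/c_v = 0.096211×1.3²/6.5 = 0.02501 years.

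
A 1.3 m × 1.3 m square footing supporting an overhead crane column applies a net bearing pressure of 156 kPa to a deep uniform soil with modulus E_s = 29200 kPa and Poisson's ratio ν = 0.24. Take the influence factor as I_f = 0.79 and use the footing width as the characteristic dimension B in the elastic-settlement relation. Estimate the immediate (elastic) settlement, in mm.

S_e ≈ 5.17 mm

Immediate (elastic) settlement: S_e = q·B·(1−ν²)/E_s · I_f.
S_e = 156 × 1.3 × (1 − 0.24²) / 29200 × 0.79
    = 156 × 1.3 × 0.9424 / 29200 × 0.79
    = 0.005171 m = 5.171 mm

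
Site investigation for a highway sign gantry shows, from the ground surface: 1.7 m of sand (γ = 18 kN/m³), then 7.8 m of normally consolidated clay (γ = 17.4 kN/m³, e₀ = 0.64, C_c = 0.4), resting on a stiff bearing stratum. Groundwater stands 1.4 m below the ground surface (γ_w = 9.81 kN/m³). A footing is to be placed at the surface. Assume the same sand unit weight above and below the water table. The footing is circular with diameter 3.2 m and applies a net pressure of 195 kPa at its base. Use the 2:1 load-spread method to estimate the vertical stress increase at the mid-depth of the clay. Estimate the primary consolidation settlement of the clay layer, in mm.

Mid-depth of clay below the ground surface: z = 1.7 + 7.8/2 = 5.6 m.
Total vertical stress at mid-clay: σ_v = 18×1.7 + 17.4×3.9 = 98.46 kPa.
Pore pressure: u = 9.81×(5.6 − 1.4) = 41.202 kPa.
Initial effective stress: σ'_0 = σ_v − u = 98.46 − 41.202 = 57.258 kPa.
Stress increase at mid-clay by the 2:1 spreading method:
Δσ ≈ qD²/(D+z)² = 195×3.2²/(3.2+5.6)² = 25.785 kPa
Final effective stress: σ'_f = σ'_0 + Δσ = 57.258 + 25.785 = 83.043 kPa.
Normally consolidated clay, so the full stress increment lies on the virgin compression line:
S_c = C_c·H/(1+e₀)·log₁₀(σ'_f/σ'_0) = 0.4×7.8/(1+0.64)×log₁₀(83.043/57.258)
    = 1.9024 × 0.16147 = 0.3072 m

S_c ≈ 307 mm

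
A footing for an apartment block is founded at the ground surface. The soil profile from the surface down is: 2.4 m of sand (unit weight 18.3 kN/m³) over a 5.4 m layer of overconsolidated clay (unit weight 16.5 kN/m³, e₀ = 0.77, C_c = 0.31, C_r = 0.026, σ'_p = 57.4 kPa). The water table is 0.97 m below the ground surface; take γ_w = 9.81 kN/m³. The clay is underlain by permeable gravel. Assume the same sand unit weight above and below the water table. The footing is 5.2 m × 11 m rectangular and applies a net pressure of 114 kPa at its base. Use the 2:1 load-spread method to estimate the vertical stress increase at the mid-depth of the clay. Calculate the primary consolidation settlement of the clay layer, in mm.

S_c ≈ 178 mm

Mid-depth of clay below the ground surface: z = 2.4 + 5.4/2 = 5.1 m.
Total vertical stress at mid-clay: σ_v = 18.3×2.4 + 16.5×2.7 = 88.47 kPa.
Pore pressure: u = 9.81×(5.1 − 0.97) = 40.515 kPa.
Initial effective stress: σ'_0 = σ_v − u = 88.47 − 40.515 = 47.955 kPa.
Stress increase at mid-clay by the 2:1 spreading method:
Δσ = qBL/((B+z)(L+z)) = 114×5.2×11/((5.2+5.1)(11+5.1)) = 39.322 kPa
Final effective stress: σ'_f = 47.955 + 39.322 = 87.277 kPa.
σ'_f = 87.277 > σ'_p = 57.4 kPa, so the stress path crosses the preconsolidation pressure — recompression up to σ'_p, then virgin compression beyond:
S_c = H/(1+e₀)·[C_r·log₁₀(σ'_p/σ'_0) + C_c·log₁₀(σ'_f/σ'_p)]
    = 5.4/1.77 × [0.026×log₁₀(57.4/47.955) + 0.31×log₁₀(87.277/57.4)]
    = 3.0508 × [0.00203 + 0.056416] = 0.1783 m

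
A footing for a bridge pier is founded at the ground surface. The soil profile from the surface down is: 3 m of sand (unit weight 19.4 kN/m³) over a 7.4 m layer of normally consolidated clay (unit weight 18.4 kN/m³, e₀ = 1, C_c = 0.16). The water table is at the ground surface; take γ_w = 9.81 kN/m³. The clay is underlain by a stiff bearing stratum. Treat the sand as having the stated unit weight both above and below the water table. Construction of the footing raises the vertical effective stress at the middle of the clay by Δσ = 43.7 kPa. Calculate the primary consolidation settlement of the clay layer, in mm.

Mid-depth of clay below the ground surface: z = 3 + 7.4/2 = 6.7 m.
Total vertical stress at mid-clay: σ_v = 19.4×3 + 18.4×3.7 = 126.28 kPa.
Pore pressure: u = 9.81×(6.7 − 0) = 65.727 kPa.
Initial effective stress: σ'_0 = σ_v − u = 126.28 − 65.727 = 60.553 kPa.
Final effective stress: σ'_f = σ'_0 + Δσ = 60.553 + 43.7 = 104.25 kPa.
Normally consolidated clay, so the full stress increment lies on the virgin compression line:
S_c = C_c·H/(1+e₀)·log₁₀(σ'_f/σ'_0) = 0.16×7.4/(1+1)×log₁₀(104.25/60.553)
    = 0.592 × 0.23594 = 0.1397 m

S_c ≈ 140 mm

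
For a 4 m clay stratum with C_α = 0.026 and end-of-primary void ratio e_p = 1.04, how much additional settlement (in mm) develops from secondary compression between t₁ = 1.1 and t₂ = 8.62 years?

S_s ≈ 45.6 mm

Secondary compression: S_s = C_α·H/(1+e_p)·log₁₀(t₂/t₁)
S_s = 0.026×4/(1+1.04)×log₁₀(8.62/1.1)
    = 0.05098 × 0.8941 = 0.04558 m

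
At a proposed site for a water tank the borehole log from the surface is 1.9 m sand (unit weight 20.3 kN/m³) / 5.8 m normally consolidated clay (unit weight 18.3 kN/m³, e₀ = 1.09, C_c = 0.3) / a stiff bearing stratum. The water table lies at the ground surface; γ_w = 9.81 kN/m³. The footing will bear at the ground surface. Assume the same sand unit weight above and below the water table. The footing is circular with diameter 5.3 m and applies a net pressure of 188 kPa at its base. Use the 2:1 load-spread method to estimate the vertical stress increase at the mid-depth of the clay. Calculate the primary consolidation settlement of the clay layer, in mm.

Mid-depth of clay below the ground surface: z = 1.9 + 5.8/2 = 4.8 m.
Total vertical stress at mid-clay: σ_v = 20.3×1.9 + 18.3×2.9 = 91.64 kPa.
Pore pressure: u = 9.81×(4.8 − 0) = 47.088 kPa.
Initial effective stress: σ'_0 = σ_v − u = 91.64 − 47.088 = 44.552 kPa.
Stress increase at mid-clay by the 2:1 spreading method:
Δσ ≈ qD²/(D+z)² = 188×5.3²/(5.3+4.8)² = 51.769 kPa
Final effective stress: σ'_f = σ'_0 + Δσ = 44.552 + 51.769 = 96.321 kPa.
Normally consolidated clay, so the full stress increment lies on the virgin compression line:
S_c = C_c·H/(1+e₀)·log₁₀(σ'_f/σ'_0) = 0.3×5.8/(1+1.09)×log₁₀(96.321/44.552)
    = 0.83254 × 0.33485 = 0.2788 m

S_c ≈ 279 mm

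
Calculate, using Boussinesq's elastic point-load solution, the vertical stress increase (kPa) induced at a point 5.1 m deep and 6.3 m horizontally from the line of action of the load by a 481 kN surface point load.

Δσ_z ≈ 0.871 kPa

Boussinesq vertical stress below a point load on an elastic half-space:
Δσ_z = 3P/(2πz²) · [1 + (r/z)²]^(−5/2)
r/z = 6.3/5.1 = 1.2353; [1+(r/z)²]^(−5/2) = 0.098614.
Δσ_z = 3×481/(2π×5.1²) × 0.098614 = 8.8297 × 0.098614 = 0.8707 kPa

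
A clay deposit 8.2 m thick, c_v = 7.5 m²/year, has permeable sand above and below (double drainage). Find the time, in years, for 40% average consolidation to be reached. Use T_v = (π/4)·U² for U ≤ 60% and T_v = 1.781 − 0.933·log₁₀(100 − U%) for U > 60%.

Drainage path length: H_d = H/2 = 4.1 m (double drainage).
U ≤ 60%: T_v = (π/4)·U² = (π/4)×0.4² = 0.12566.
t = T_v·H_d²/c_v = 0.12566×4.1²/7.5 = 0.2816 years.

t ≈ 0.282 years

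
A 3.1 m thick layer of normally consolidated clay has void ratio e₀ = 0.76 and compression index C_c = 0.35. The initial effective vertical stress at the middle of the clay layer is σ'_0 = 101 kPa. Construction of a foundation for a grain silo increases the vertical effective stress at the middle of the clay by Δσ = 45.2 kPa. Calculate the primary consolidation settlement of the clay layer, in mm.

Final effective stress: σ'_f = σ'_0 + Δσ = 101 + 45.2 = 146.2 kPa.
Normally consolidated clay, so the full stress increment lies on the virgin compression line:
S_c = C_c·H/(1+e₀)·log₁₀(σ'_f/σ'_0) = 0.35×3.1/(1+0.76)×log₁₀(146.2/101)
    = 0.61648 × 0.16063 = 0.09903 m

S_c ≈ 99 mm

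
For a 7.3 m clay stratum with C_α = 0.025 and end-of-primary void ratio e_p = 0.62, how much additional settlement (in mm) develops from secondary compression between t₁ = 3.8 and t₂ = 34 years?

Secondary compression: S_s = C_α·H/(1+e_p)·log₁₀(t₂/t₁)
S_s = 0.025×7.3/(1+0.62)×log₁₀(34/3.8)
    = 0.1127 × 0.9517 = 0.1072 m

S_s ≈ 107 mm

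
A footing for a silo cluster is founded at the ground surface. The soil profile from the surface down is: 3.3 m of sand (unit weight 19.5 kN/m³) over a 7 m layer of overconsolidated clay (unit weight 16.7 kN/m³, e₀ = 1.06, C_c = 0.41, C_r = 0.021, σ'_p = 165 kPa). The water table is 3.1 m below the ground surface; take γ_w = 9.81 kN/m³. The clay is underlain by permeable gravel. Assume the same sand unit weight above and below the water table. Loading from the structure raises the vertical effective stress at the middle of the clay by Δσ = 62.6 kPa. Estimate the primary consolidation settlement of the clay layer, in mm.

Mid-depth of clay below the ground surface: z = 3.3 + 7/2 = 6.8 m.
Total vertical stress at mid-clay: σ_v = 19.5×3.3 + 16.7×3.5 = 122.8 kPa.
Pore pressure: u = 9.81×(6.8 − 3.1) = 36.297 kPa.
Initial effective stress: σ'_0 = σ_v − u = 122.8 − 36.297 = 86.503 kPa.
Final effective stress: σ'_f = 86.503 + 62.6 = 149.1 kPa.
σ'_f = 149.1 ≤ σ'_p = 165 kPa, so the clay remains overconsolidated and only the recompression index applies:
S_c = C_r·H/(1+e₀)·log₁₀(σ'_f/σ'_0) = 0.021×7/2.06×log₁₀(149.1/86.503)
    = 0.07136 × 0.23645 = 0.01687 m

S_c ≈ 16.9 mm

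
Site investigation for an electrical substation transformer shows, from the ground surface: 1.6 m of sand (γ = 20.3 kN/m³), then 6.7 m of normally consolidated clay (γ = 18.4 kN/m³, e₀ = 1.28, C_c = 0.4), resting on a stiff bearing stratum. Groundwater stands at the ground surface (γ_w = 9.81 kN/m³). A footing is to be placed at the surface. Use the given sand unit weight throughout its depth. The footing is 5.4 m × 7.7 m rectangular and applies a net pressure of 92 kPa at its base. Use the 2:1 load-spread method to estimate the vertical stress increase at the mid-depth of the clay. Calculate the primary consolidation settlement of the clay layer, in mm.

Mid-depth of clay below the ground surface: z = 1.6 + 6.7/2 = 4.95 m.
Total vertical stress at mid-clay: σ_v = 20.3×1.6 + 18.4×3.35 = 94.12 kPa.
Pore pressure: u = 9.81×(4.95 − 0) = 48.56 kPa.
Initial effective stress: σ'_0 = σ_v − u = 94.12 − 48.56 = 45.56 kPa.
Stress increase at mid-clay by the 2:1 spreading method:
Δσ = qBL/((B+z)(L+z)) = 92×5.4×7.7/((5.4+4.95)(7.7+4.95)) = 29.217 kPa
Final effective stress: σ'_f = σ'_0 + Δσ = 45.56 + 29.217 = 74.777 kPa.
Normally consolidated clay, so the full stress increment lies on the virgin compression line:
S_c = C_c·H/(1+e₀)·log₁₀(σ'_f/σ'_0) = 0.4×6.7/(1+1.28)×log₁₀(74.777/45.56)
    = 1.1754 × 0.21518 = 0.2529 m

S_c ≈ 253 mm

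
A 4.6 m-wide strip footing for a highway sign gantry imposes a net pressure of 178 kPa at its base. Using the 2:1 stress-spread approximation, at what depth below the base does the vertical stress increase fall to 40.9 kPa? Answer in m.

2:1 spreading — at depth z the loaded area has grown by z in each plan dimension:
qB/(B+z) = Δσ_z ⇒ z = qB/Δσ_z − B = 178×4.6/40.9 − 4.6 = 15.42 m

z ≈ 15.4 m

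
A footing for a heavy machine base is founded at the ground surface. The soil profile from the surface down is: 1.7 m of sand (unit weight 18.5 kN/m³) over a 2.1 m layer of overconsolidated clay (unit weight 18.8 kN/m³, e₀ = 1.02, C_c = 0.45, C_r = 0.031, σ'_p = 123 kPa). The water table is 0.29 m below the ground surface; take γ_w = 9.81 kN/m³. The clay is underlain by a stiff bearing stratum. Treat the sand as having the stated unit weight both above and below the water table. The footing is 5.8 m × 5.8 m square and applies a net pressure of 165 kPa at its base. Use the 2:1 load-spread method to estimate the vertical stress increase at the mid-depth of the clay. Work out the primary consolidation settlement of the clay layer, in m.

Mid-depth of clay below the ground surface: z = 1.7 + 2.1/2 = 2.75 m.
Total vertical stress at mid-clay: σ_v = 18.5×1.7 + 18.8×1.05 = 51.19 kPa.
Pore pressure: u = 9.81×(2.75 − 0.29) = 24.133 kPa.
Initial effective stress: σ'_0 = σ_v − u = 51.19 − 24.133 = 27.057 kPa.
Stress increase at mid-clay by the 2:1 spreading method:
Δσ = qBL/((B+z)(L+z)) = 165×5.8×5.8/((5.8+2.75)(5.8+2.75)) = 75.929 kPa
Final effective stress: σ'_f = 27.057 + 75.929 = 102.99 kPa.
σ'_f = 102.99 ≤ σ'_p = 123 kPa, so the clay remains overconsolidated and only the recompression index applies:
S_c = C_r·H/(1+e₀)·log₁₀(σ'_f/σ'_0) = 0.031×2.1/2.02×log₁₀(102.99/27.057)
    = 0.032228 × 0.58052 = 0.01871 m

S_c ≈ 0.0187 m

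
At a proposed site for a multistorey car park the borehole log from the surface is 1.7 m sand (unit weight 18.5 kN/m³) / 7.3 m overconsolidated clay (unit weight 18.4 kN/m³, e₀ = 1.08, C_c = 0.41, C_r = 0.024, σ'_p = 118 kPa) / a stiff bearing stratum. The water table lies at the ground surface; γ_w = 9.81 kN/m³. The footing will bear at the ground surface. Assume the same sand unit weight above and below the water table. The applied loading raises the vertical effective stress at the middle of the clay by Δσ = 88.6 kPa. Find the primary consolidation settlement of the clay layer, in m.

S_c ≈ 0.117 m

Mid-depth of clay below the ground surface: z = 1.7 + 7.3/2 = 5.35 m.
Total vertical stress at mid-clay: σ_v = 18.5×1.7 + 18.4×3.65 = 98.61 kPa.
Pore pressure: u = 9.81×(5.35 − 0) = 52.483 kPa.
Initial effective stress: σ'_0 = σ_v − u = 98.61 − 52.483 = 46.127 kPa.
Final effective stress: σ'_f = 46.127 + 88.6 = 134.73 kPa.
σ'_f = 134.73 > σ'_p = 118 kPa, so the stress path crosses the preconsolidation pressure — recompression up to σ'_p, then virgin compression beyond:
S_c = H/(1+e₀)·[C_r·log₁₀(σ'_p/σ'_0) + C_c·log₁₀(σ'_f/σ'_p)]
    = 7.3/2.08 × [0.024×log₁₀(118/46.127) + 0.41×log₁₀(134.73/118)]
    = 3.5096 × [0.0097902 + 0.023609] = 0.1172 m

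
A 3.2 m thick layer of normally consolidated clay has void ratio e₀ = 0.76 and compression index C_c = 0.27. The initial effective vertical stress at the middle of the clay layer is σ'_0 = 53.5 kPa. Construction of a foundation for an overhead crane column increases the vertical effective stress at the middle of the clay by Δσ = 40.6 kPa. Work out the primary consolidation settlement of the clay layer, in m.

S_c ≈ 0.12 m

Final effective stress: σ'_f = σ'_0 + Δσ = 53.5 + 40.6 = 94.1 kPa.
Normally consolidated clay, so the full stress increment lies on the virgin compression line:
S_c = C_c·H/(1+e₀)·log₁₀(σ'_f/σ'_0) = 0.27×3.2/(1+0.76)×log₁₀(94.1/53.5)
    = 0.49091 × 0.24524 = 0.1204 m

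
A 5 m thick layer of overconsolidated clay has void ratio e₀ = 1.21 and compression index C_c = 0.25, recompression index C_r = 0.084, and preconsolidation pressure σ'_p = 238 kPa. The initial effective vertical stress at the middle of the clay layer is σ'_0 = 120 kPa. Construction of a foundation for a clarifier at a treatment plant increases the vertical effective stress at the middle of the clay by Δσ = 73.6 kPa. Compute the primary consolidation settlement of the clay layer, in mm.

S_c ≈ 39.5 mm

Final effective stress: σ'_f = 120 + 73.6 = 193.6 kPa.
σ'_f = 193.6 ≤ σ'_p = 238 kPa, so the clay remains overconsolidated and only the recompression index applies:
S_c = C_r·H/(1+e₀)·log₁₀(σ'_f/σ'_0) = 0.084×5/2.21×log₁₀(193.6/120)
    = 0.19004 × 0.20772 = 0.03948 m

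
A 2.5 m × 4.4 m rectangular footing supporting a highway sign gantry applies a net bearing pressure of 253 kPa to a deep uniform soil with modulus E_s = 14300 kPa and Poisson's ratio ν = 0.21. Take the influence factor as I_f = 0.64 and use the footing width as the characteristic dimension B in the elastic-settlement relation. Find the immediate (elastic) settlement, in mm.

Immediate (elastic) settlement: S_e = q·B·(1−ν²)/E_s · I_f.
S_e = 253 × 2.5 × (1 − 0.21²) / 14300 × 0.64
    = 253 × 2.5 × 0.9559 / 14300 × 0.64
    = 0.02706 m = 27.06 mm

S_e ≈ 27.1 mm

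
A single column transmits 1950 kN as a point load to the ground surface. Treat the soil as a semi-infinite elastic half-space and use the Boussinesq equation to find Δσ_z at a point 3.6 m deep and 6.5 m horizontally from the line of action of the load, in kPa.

Δσ_z ≈ 1.92 kPa

Boussinesq vertical stress below a point load on an elastic half-space:
Δσ_z = 3P/(2πz²) · [1 + (r/z)²]^(−5/2)
r/z = 6.5/3.6 = 1.8056; [1+(r/z)²]^(−5/2) = 0.026697.
Δσ_z = 3×1950/(2π×3.6²) × 0.026697 = 71.841 × 0.026697 = 1.918 kPa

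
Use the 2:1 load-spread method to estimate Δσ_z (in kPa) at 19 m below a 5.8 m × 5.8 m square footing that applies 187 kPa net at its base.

By the 2:1 method the load spreads at 1 horizontal : 2 vertical, so at depth z the loaded area has grown by z in each plan dimension:
Δσ = qBL/((B+z)(L+z)) = 187×5.8×5.8/((5.8+19)(5.8+19)) = 10.228 kPa

Δσ_z ≈ 10.2 kPa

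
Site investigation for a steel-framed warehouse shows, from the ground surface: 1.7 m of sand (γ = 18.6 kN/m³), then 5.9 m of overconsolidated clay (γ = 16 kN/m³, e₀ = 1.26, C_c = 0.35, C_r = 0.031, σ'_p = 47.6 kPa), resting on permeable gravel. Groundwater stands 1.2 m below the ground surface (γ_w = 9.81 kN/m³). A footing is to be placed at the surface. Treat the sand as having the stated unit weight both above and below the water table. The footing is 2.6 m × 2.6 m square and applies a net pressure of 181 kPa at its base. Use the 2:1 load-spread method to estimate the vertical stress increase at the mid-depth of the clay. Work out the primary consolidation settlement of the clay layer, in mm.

Mid-depth of clay below the ground surface: z = 1.7 + 5.9/2 = 4.65 m.
Total vertical stress at mid-clay: σ_v = 18.6×1.7 + 16×2.95 = 78.82 kPa.
Pore pressure: u = 9.81×(4.65 − 1.2) = 33.845 kPa.
Initial effective stress: σ'_0 = σ_v − u = 78.82 − 33.845 = 44.975 kPa.
Stress increase at mid-clay by the 2:1 spreading method:
Δσ = qBL/((B+z)(L+z)) = 181×2.6×2.6/((2.6+4.65)(2.6+4.65)) = 23.278 kPa
Final effective stress: σ'_f = 44.975 + 23.278 = 68.253 kPa.
σ'_f = 68.253 > σ'_p = 47.6 kPa, so the stress path crosses the preconsolidation pressure — recompression up to σ'_p, then virgin compression beyond:
S_c = H/(1+e₀)·[C_r·log₁₀(σ'_p/σ'_0) + C_c·log₁₀(σ'_f/σ'_p)]
    = 5.9/2.26 × [0.031×log₁₀(47.6/44.975) + 0.35×log₁₀(68.253/47.6)]
    = 2.6106 × [0.00076371 + 0.05478] = 0.145 m

S_c ≈ 145 mm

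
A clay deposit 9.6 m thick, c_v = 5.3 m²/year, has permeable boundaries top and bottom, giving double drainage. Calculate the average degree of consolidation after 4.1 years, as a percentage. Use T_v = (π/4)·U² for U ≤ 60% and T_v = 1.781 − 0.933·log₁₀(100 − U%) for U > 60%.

U ≈ 92.1 %

Drainage path length: H_d = H/2 = 4.8 m (double drainage).
T_v = c_v·t/H_d² = 5.3×4.1/4.8² = 0.94314.
T_v = 0.94314 corresponds to the U > 60% branch:
U = 1 − 10^((1.781 − T_v)/0.933)/100 = 0.9209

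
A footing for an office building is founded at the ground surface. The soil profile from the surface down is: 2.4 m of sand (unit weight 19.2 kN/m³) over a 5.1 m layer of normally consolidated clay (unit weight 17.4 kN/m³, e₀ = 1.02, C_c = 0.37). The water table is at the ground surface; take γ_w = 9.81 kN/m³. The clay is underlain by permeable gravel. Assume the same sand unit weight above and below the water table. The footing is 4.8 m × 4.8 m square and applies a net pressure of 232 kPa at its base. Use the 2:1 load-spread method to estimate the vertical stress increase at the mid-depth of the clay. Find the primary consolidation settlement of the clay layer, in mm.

S_c ≈ 345 mm

Mid-depth of clay below the ground surface: z = 2.4 + 5.1/2 = 4.95 m.
Total vertical stress at mid-clay: σ_v = 19.2×2.4 + 17.4×2.55 = 90.45 kPa.
Pore pressure: u = 9.81×(4.95 − 0) = 48.56 kPa.
Initial effective stress: σ'_0 = σ_v − u = 90.45 − 48.56 = 41.89 kPa.
Stress increase at mid-clay by the 2:1 spreading method:
Δσ = qBL/((B+z)(L+z)) = 232×4.8×4.8/((4.8+4.95)(4.8+4.95)) = 56.229 kPa
Final effective stress: σ'_f = σ'_0 + Δσ = 41.89 + 56.229 = 98.119 kPa.
Normally consolidated clay, so the full stress increment lies on the virgin compression line:
S_c = C_c·H/(1+e₀)·log₁₀(σ'_f/σ'_0) = 0.37×5.1/(1+1.02)×log₁₀(98.119/41.89)
    = 0.93416 × 0.36964 = 0.3453 m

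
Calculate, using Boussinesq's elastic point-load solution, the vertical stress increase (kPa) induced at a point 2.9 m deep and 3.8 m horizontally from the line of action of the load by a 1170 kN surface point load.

Δσ_z ≈ 5.46 kPa

Boussinesq vertical stress below a point load on an elastic half-space:
Δσ_z = 3P/(2πz²) · [1 + (r/z)²]^(−5/2)
r/z = 3.8/2.9 = 1.3103; [1+(r/z)²]^(−5/2) = 0.082182.
Δσ_z = 3×1170/(2π×2.9²) × 0.082182 = 66.425 × 0.082182 = 5.459 kPa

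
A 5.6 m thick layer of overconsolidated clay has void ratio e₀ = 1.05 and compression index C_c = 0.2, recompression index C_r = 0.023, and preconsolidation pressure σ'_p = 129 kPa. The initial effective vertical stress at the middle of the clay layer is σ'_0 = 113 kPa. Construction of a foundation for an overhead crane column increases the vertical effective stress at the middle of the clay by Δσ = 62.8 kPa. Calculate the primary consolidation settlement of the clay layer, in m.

S_c ≈ 0.0771 m

Final effective stress: σ'_f = 113 + 62.8 = 175.8 kPa.
σ'_f = 175.8 > σ'_p = 129 kPa, so the stress path crosses the preconsolidation pressure — recompression up to σ'_p, then virgin compression beyond:
S_c = H/(1+e₀)·[C_r·log₁₀(σ'_p/σ'_0) + C_c·log₁₀(σ'_f/σ'_p)]
    = 5.6/2.05 × [0.023×log₁₀(129/113) + 0.2×log₁₀(175.8/129)]
    = 2.7317 × [0.0013228 + 0.026886] = 0.07706 m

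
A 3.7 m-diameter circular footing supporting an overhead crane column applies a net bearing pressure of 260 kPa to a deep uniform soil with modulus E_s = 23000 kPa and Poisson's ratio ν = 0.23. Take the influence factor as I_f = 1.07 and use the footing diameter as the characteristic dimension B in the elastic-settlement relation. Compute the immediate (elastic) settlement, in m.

S_e ≈ 0.0424 m

Immediate (elastic) settlement: S_e = q·B·(1−ν²)/E_s · I_f.
S_e = 260 × 3.7 × (1 − 0.23²) / 23000 × 1.07
    = 260 × 3.7 × 0.9471 / 23000 × 1.07
    = 0.04239 m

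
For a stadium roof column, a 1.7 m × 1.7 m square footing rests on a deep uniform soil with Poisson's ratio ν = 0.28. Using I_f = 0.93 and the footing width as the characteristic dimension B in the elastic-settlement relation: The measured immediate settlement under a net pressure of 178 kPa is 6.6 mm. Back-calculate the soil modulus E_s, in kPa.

S_e = q·B·(1−ν²)/E_s · I_f  ⇒  E_s = q·B·(1−ν²)·I_f / S_e.
E_s = 178 × 1.7 × 0.9216 × 0.93 / 0.0066 = 39300 kPa

E_s ≈ 39300 kPa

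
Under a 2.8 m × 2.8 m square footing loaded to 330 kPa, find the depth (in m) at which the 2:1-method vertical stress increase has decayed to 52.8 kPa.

2:1 spreading — at depth z the loaded area has grown by z in each plan dimension:
qB²/(B+z)² = Δσ_z ⇒ z = B(√(q/Δσ_z) − 1) = 2.8×(√(330/52.8) − 1) = 4.2 m

z ≈ 4.2 m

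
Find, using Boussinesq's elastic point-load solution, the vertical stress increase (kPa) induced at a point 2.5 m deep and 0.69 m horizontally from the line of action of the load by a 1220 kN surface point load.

Boussinesq vertical stress below a point load on an elastic half-space:
Δσ_z = 3P/(2πz²) · [1 + (r/z)²]^(−5/2)
r/z = 0.69/2.5 = 0.276; [1+(r/z)²]^(−5/2) = 0.83232.
Δσ_z = 3×1220/(2π×2.5²) × 0.83232 = 93.201 × 0.83232 = 77.57 kPa

Δσ_z ≈ 77.6 kPa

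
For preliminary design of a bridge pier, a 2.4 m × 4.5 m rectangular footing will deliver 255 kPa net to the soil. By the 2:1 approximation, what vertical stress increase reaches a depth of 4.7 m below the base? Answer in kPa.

By the 2:1 method the load spreads at 1 horizontal : 2 vertical, so at depth z the loaded area has grown by z in each plan dimension:
Δσ = qBL/((B+z)(L+z)) = 255×2.4×4.5/((2.4+4.7)(4.5+4.7)) = 42.162 kPa

Δσ_z ≈ 42.2 kPa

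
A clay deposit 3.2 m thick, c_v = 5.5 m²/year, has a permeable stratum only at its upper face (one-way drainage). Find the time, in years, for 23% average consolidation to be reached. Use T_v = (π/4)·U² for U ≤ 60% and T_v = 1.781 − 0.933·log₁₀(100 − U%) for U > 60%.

t ≈ 0.0774 years

Drainage path length: H_d = H = 3.2 m (single drainage).
U ≤ 60%: T_v = (π/4)·U² = (π/4)×0.23² = 0.041548.
t = T_v·H_d²/c_v = 0.041548×3.2²/5.5 = 0.07735 years.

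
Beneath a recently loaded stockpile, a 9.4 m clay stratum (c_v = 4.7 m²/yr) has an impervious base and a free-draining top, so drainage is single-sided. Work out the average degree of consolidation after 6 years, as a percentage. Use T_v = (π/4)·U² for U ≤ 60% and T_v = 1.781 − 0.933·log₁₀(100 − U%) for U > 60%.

U ≈ 63.1 %

Drainage path length: H_d = H = 9.4 m (single drainage).
T_v = c_v·t/H_d² = 4.7×6/9.4² = 0.31915.
T_v = 0.31915 corresponds to the U > 60% branch:
U = 1 − 10^((1.781 − T_v)/0.933)/100 = 0.6312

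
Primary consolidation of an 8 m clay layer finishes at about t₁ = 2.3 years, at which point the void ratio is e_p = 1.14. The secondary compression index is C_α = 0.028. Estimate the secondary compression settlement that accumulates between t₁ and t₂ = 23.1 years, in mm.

S_s ≈ 105 mm

Secondary compression: S_s = C_α·H/(1+e_p)·log₁₀(t₂/t₁)
S_s = 0.028×8/(1+1.14)×log₁₀(23.1/2.3)
    = 0.1047 × 1.002 = 0.1049 m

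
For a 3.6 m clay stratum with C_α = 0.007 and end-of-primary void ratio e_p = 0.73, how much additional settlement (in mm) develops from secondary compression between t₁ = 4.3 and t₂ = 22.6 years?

Secondary compression: S_s = C_α·H/(1+e_p)·log₁₀(t₂/t₁)
S_s = 0.007×3.6/(1+0.73)×log₁₀(22.6/4.3)
    = 0.01457 × 0.7206 = 0.0105 m

S_s ≈ 10.5 mm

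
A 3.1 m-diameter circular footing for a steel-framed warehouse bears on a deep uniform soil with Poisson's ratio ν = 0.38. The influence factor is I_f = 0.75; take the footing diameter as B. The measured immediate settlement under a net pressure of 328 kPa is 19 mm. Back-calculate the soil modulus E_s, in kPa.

E_s ≈ 34300 kPa

S_e = q·B·(1−ν²)/E_s · I_f  ⇒  E_s = q·B·(1−ν²)·I_f / S_e.
E_s = 328 × 3.1 × 0.8556 × 0.75 / 0.019 = 34340 kPa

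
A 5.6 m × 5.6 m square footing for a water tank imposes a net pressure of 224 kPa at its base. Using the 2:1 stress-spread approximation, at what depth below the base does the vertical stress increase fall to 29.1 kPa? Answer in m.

2:1 spreading — at depth z the loaded area has grown by z in each plan dimension:
qB²/(B+z)² = Δσ_z ⇒ z = B(√(q/Δσ_z) − 1) = 5.6×(√(224/29.1) − 1) = 9.937 m

z ≈ 9.94 m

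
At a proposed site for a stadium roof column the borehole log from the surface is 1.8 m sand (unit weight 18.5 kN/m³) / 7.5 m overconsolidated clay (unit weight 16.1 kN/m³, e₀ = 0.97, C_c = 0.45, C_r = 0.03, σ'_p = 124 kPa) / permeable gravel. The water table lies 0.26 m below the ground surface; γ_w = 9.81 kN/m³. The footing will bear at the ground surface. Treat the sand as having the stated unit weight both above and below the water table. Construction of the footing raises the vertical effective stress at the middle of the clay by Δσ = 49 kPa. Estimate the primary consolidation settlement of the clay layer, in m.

S_c ≈ 0.0385 m

Mid-depth of clay below the ground surface: z = 1.8 + 7.5/2 = 5.55 m.
Total vertical stress at mid-clay: σ_v = 18.5×1.8 + 16.1×3.75 = 93.675 kPa.
Pore pressure: u = 9.81×(5.55 − 0.26) = 51.895 kPa.
Initial effective stress: σ'_0 = σ_v − u = 93.675 − 51.895 = 41.78 kPa.
Final effective stress: σ'_f = 41.78 + 49 = 90.78 kPa.
σ'_f = 90.78 ≤ σ'_p = 124 kPa, so the clay remains overconsolidated and only the recompression index applies:
S_c = C_r·H/(1+e₀)·log₁₀(σ'_f/σ'_0) = 0.03×7.5/1.97×log₁₀(90.78/41.78)
    = 0.11421 × 0.33702 = 0.03849 m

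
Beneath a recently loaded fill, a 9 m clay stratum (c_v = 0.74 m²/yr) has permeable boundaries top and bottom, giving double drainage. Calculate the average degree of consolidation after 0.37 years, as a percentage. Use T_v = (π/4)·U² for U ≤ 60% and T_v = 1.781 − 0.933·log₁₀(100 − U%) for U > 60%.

Drainage path length: H_d = H/2 = 4.5 m (double drainage).
T_v = c_v·t/H_d² = 0.74×0.37/4.5² = 0.013521.
T_v = 0.013521 corresponds to the U ≤ 60% branch:
U = √(4T_v/π) = 0.1312

U ≈ 13.1 %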